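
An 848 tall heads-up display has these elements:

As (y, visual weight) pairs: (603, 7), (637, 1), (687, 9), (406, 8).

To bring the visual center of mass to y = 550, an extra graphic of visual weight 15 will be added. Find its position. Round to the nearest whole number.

New total weight: (7 + 1 + 9 + 8) + 15 = 40.
y: target moment 40×550 = 22000; current 7·603 + 1·637 + 9·687 + 8·406 = 14289; the extra graphic supplies 7711, so y = 7711/15 ≈ 514.07.

y ≈ 514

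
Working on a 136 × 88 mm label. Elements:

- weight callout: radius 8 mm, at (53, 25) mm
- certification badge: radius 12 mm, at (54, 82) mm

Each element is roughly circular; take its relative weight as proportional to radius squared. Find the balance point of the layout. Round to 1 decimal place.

(53.7, 64.5)

Weights ∝ r²: weight callout 8² = 64, certification badge 12² = 144; Σw = 208.
x: (64·53 + 144·54) / 208 = 11168 / 208 ≈ 53.69
y: (64·25 + 144·82) / 208 = 13408 / 208 ≈ 64.46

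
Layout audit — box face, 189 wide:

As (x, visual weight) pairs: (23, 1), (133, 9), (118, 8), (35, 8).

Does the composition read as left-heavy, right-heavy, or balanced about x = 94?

balanced

Weights sum to 1 + 9 + 8 + 8 = 26.
x-moment: 1·23 + 9·133 + 8·118 + 8·35 = 2444; centroid 2444/26 ≈ 94.00.
That equals the midline 94 — balanced.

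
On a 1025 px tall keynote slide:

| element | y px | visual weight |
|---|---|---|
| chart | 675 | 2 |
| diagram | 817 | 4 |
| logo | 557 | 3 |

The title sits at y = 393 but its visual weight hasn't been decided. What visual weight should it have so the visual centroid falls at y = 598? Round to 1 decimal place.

w ≈ 4.4

Known weights sum to 2 + 4 + 3 = 9; their moment is 2·675 + 4·817 + 3·557 = 6289.
Set Σw·y/Σw = 598: (6289 + 393w) = 598·(9 + w).
Solving: w = (598·9 − 6289) / (393 − 598) = -907 / -205 ≈ 4.42.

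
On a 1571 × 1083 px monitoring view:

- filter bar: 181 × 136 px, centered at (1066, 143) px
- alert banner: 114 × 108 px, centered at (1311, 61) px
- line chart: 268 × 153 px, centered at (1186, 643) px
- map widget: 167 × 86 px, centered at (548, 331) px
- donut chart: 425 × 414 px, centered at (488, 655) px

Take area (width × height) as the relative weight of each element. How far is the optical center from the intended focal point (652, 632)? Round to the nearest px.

Taking area as weight: filter bar 181·136 = 24616, alert banner 114·108 = 12312, line chart 268·153 = 41004, map widget 167·86 = 14362, donut chart 425·414 = 175950. Sum 268244.
x: (24616·1066 + 12312·1311 + 41004·1186 + 14362·548 + 175950·488) / 268244 = 184746408 / 268244 ≈ 688.73
y: (24616·143 + 12312·61 + 41004·643 + 14362·331 + 175950·655) / 268244 = 150637764 / 268244 ≈ 561.57
From (652, 632): dx = 36.73, dy = -70.43, so the distance is √(dx²+dy²) ≈ 79.43.

≈ 79 px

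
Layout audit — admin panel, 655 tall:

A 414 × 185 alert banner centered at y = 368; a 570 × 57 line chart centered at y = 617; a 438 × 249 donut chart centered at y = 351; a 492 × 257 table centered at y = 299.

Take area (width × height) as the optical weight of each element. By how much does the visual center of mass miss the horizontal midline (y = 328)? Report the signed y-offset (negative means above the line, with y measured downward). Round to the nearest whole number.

≈ 33

Taking area as weight: alert banner 414·185 = 76590, line chart 570·57 = 32490, donut chart 438·249 = 109062, table 492·257 = 126444. Sum 344586.
y: (76590·368 + 32490·617 + 109062·351 + 126444·299) / 344586 = 124318968 / 344586 ≈ 360.78
Offset from y = 328: 360.78 − 328 ≈ 32.78.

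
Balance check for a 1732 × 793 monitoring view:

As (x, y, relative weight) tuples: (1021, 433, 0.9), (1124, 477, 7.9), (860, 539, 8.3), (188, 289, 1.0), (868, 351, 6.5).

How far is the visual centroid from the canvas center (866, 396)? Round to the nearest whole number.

Total weight = 0.9 + 7.9 + 8.3 + 1.0 + 6.5 = 24.6.
Σw·x = 0.9·1021 + 7.9·1124 + 8.3·860 + 1.0·188 + 6.5·868 = 22766.5, so x̄ = 22766.5/24.6 ≈ 925.47.
Σw·y = 0.9·433 + 7.9·477 + 8.3·539 + 1.0·289 + 6.5·351 = 11202.2, so ȳ = 11202.2/24.6 ≈ 455.37.
Relative to (866, 396): Δ = (59.47, 59.37); |Δ| = √(59.47² + 59.37²) ≈ 84.03.

≈ 84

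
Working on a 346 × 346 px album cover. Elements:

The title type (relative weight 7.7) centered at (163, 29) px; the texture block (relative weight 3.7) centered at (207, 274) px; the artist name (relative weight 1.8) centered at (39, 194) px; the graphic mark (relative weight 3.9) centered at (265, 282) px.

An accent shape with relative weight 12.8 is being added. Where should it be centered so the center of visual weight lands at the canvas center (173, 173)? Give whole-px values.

After adding the accent shape, total weight = 7.7 + 3.7 + 1.8 + 3.9 + 12.8 = 29.9.
x: target moment 29.9×173 = 5172.7; current 7.7·163 + 3.7·207 + 1.8·39 + 3.9·265 = 3124.7; the accent shape supplies 2048.0, so x = 2048.0/12.8 ≈ 160.00.
y: target moment 29.9×173 = 5172.7; current 7.7·29 + 3.7·274 + 1.8·194 + 3.9·282 = 2686.1; the accent shape supplies 2486.6, so y = 2486.6/12.8 ≈ 194.27.

(160, 194)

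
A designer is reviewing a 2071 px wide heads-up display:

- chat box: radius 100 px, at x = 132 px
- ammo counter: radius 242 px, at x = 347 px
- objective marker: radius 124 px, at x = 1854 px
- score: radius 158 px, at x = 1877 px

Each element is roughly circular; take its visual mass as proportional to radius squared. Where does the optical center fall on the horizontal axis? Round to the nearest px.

Weights ∝ r²: chat box 100² = 10000, ammo counter 242² = 58564, objective marker 124² = 15376, score 158² = 24964; Σw = 108904.
x: (10000·132 + 58564·347 + 15376·1854 + 24964·1877) / 108904 = 97006240 / 108904 ≈ 890.75

x ≈ 891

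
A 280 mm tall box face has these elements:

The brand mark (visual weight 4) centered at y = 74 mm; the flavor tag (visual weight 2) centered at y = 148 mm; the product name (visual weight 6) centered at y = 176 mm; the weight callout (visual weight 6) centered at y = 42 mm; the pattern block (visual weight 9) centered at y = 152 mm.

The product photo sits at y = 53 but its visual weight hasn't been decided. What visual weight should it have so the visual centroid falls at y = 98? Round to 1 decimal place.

Known weights sum to 4 + 2 + 6 + 6 + 9 = 27; their moment is 4·74 + 2·148 + 6·176 + 6·42 + 9·152 = 3268.
Set Σw·y/Σw = 98: (3268 + 53w) = 98·(27 + w).
Rearranging, w·(53 − 98) = 98·27 − 3268 = -622, so w ≈ -622/-45 = 13.82.

w ≈ 13.8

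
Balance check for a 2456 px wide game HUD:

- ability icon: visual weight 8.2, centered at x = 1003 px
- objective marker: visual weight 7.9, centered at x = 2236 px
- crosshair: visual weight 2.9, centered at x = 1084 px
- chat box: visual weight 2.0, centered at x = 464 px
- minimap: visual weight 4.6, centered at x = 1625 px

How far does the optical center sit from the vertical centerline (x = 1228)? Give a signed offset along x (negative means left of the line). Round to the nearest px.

Weights sum to 8.2 + 7.9 + 2.9 + 2.0 + 4.6 = 25.6.
Σw·x = 8.2·1003 + 7.9·2236 + 2.9·1084 + 2.0·464 + 4.6·1625 = 37435.6, so x̄ = 37435.6/25.6 ≈ 1462.33.
Offset from x = 1228: 1462.33 − 1228 ≈ 234.33.

≈ 234 px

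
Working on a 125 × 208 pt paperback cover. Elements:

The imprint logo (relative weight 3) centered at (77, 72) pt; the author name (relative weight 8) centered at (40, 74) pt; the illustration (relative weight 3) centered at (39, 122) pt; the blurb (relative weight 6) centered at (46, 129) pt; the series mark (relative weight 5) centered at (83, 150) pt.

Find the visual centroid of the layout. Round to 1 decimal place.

Total weight = 3 + 8 + 3 + 6 + 5 = 25.
x-moment: 3·77 + 8·40 + 3·39 + 6·46 + 5·83 = 1359; centroid 1359/25 ≈ 54.36.
y-moment: 3·72 + 8·74 + 3·122 + 6·129 + 5·150 = 2698; centroid 2698/25 ≈ 107.92.

(54.4, 107.9)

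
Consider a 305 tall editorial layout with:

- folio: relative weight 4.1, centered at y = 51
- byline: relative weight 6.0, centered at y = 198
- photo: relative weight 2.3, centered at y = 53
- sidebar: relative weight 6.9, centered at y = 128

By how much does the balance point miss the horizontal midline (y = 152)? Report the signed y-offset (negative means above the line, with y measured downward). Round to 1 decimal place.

≈ -27.5

Σw = 4.1 + 6.0 + 2.3 + 6.9 = 19.3.
Σw·y = 4.1·51 + 6.0·198 + 2.3·53 + 6.9·128 = 2402.2, so ȳ = 2402.2/19.3 ≈ 124.47.
Difference: 124.47 − 152 ≈ -27.53.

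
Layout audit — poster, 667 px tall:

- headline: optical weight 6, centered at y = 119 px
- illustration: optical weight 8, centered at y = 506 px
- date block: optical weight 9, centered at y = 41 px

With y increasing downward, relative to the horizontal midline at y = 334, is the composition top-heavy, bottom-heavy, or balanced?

Σw = 6 + 8 + 9 = 23.
y-moment: 6·119 + 8·506 + 9·41 = 5131; centroid 5131/23 ≈ 223.09.
223.1 vs midline 334 → top-heavy.

top-heavy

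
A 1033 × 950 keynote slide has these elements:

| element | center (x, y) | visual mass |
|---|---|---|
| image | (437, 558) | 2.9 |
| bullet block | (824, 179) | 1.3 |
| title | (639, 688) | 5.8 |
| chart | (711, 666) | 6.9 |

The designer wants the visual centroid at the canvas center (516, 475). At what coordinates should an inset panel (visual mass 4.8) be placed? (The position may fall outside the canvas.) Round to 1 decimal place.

(51.4, -26.9)

New total weight: (2.9 + 1.3 + 5.8 + 6.9) + 4.8 = 21.7.
x: need Σw·x = 21.7·516 = 11197.2. Existing = 2.9·437 + 1.3·824 + 5.8·639 + 6.9·711 = 10950.6. Remainder 246.6 / 4.8 ≈ 51.37.
y: need Σw·y = 21.7·475 = 10307.5. Existing = 2.9·558 + 1.3·179 + 5.8·688 + 6.9·666 = 10436.7. Remainder -129.2 / 4.8 ≈ -26.92.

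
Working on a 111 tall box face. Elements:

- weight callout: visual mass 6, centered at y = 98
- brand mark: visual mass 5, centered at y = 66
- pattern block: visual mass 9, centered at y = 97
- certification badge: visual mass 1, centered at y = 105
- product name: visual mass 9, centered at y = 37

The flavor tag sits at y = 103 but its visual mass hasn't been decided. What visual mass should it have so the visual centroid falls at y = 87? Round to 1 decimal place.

Fixed elements: Σw = 6 + 5 + 9 + 1 + 9 = 30, Σw·y = 6·98 + 5·66 + 9·97 + 1·105 + 9·37 = 2229.
Balance at y = 87 requires (2229 + w·103) / (30 + w) = 87.
Rearranging, w·(103 − 87) = 87·30 − 2229 = 381, so w ≈ 381/16 = 23.81.

w ≈ 23.8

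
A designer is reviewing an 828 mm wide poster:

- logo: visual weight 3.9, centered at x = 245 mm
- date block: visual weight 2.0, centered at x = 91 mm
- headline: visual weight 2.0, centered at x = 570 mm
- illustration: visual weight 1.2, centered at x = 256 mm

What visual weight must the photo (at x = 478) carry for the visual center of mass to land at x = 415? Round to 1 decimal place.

Known weights sum to 3.9 + 2.0 + 2.0 + 1.2 = 9.1; their moment is 3.9·245 + 2.0·91 + 2.0·570 + 1.2·256 = 2584.7.
For the centroid to hit 415: (2584.7 + w·478) / (9.1 + w) = 415.
So w = (415·9.1 − 2584.7)/(478 − 415) = 1191.8/63 ≈ 18.92.

w ≈ 18.9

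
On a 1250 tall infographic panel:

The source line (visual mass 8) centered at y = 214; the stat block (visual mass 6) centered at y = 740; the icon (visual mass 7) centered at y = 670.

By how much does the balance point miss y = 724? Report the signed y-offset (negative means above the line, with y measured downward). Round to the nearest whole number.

Total weight = 8 + 6 + 7 = 21.
Σw·y = 8·214 + 6·740 + 7·670 = 10842, so ȳ = 10842/21 ≈ 516.29.
Offset from y = 724: 516.29 − 724 ≈ -207.71.

≈ -208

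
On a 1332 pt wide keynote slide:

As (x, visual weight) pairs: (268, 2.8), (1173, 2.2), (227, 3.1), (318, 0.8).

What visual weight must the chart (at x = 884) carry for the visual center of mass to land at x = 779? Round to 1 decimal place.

w ≈ 25.2

Fixed elements: Σw = 2.8 + 2.2 + 3.1 + 0.8 = 8.9, Σw·x = 2.8·268 + 2.2·1173 + 3.1·227 + 0.8·318 = 4289.1.
Set Σw·x/Σw = 779: (4289.1 + 884w) = 779·(8.9 + w).
Solving: w = (779·8.9 − 4289.1) / (884 − 779) = 2644.0 / 105 ≈ 25.18.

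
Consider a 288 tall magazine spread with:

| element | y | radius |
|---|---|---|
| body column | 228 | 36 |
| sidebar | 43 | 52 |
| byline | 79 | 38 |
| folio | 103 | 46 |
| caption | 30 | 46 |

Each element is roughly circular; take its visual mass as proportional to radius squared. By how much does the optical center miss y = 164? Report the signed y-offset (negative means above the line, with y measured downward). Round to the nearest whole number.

≈ -81

r² weights: body column 36² = 1296, sidebar 52² = 2704, byline 38² = 1444, folio 46² = 2116, caption 46² = 2116. Total = 9676.
Σw·y = 1296·228 + 2704·43 + 1444·79 + 2116·103 + 2116·30 = 807264, so ȳ = 807264/9676 ≈ 83.43.
Offset from y = 164: 83.43 − 164 ≈ -80.57.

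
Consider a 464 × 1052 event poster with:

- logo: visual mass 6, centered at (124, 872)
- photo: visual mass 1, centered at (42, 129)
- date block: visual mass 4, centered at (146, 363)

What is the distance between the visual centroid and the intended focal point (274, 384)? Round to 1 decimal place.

Weights sum to 6 + 1 + 4 = 11.
Σw·x = 6·124 + 1·42 + 4·146 = 1370, so x̄ = 1370/11 ≈ 124.55.
Σw·y = 6·872 + 1·129 + 4·363 = 6813, so ȳ = 6813/11 ≈ 619.36.
Relative to (274, 384): Δ = (-149.45, 235.36); |Δ| = √(-149.45² + 235.36²) ≈ 278.81.

≈ 278.8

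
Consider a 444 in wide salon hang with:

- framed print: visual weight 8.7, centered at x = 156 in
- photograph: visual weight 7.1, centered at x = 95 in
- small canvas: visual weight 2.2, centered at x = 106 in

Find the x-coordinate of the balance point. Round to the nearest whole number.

x ≈ 126

Weights sum to 8.7 + 7.1 + 2.2 = 18.0.
x: (8.7·156 + 7.1·95 + 2.2·106) / 18.0 = 2264.9 / 18.0 ≈ 125.83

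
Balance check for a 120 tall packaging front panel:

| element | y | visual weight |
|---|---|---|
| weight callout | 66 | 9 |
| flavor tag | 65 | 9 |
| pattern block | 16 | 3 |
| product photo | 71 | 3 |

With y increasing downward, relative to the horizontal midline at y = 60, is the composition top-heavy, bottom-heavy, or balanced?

Weights sum to 9 + 9 + 3 + 3 = 24.
y-moment: 9·66 + 9·65 + 3·16 + 3·71 = 1440; centroid 1440/24 ≈ 60.00.
That equals the midline 60 — balanced.

balanced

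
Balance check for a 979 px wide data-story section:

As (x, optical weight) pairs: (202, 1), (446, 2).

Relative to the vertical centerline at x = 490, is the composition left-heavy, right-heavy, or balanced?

Total weight = 1 + 2 = 3.
Σw·x = 1·202 + 2·446 = 1094, so x̄ = 1094/3 ≈ 364.67.
364.7 vs midline 490 → left-heavy.

left-heavy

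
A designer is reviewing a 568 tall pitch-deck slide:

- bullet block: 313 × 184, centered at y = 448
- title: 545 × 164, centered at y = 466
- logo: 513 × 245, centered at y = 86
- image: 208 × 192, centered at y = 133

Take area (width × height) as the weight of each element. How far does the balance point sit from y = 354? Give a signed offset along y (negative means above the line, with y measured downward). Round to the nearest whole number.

Areas → weights: bullet block 313·184 = 57592, title 545·164 = 89380, logo 513·245 = 125685, image 208·192 = 39936; Σw = 312593.
y: (57592·448 + 89380·466 + 125685·86 + 39936·133) / 312593 = 83572694 / 312593 ≈ 267.35
Against y = 354, that's 267.35 − 354 = -86.65.

≈ -87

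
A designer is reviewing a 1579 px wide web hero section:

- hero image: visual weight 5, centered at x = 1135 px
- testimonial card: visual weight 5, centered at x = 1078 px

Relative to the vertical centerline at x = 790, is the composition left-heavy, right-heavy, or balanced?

right-heavy

Σw = 5 + 5 = 10.
x-moment: 5·1135 + 5·1078 = 11065; centroid 11065/10 ≈ 1106.50.
1106.5 vs midline 790 → right-heavy.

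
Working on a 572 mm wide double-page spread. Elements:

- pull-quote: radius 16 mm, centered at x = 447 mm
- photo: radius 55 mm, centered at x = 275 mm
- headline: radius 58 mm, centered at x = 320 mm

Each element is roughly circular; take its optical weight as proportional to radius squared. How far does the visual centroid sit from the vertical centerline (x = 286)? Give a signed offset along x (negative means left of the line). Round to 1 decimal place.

r² weights: pull-quote 16² = 256, photo 55² = 3025, headline 58² = 3364. Total = 6645.
x: (256·447 + 3025·275 + 3364·320) / 6645 = 2022787 / 6645 ≈ 304.41
Offset from x = 286: 304.41 − 286 ≈ 18.41.

≈ 18.4 mm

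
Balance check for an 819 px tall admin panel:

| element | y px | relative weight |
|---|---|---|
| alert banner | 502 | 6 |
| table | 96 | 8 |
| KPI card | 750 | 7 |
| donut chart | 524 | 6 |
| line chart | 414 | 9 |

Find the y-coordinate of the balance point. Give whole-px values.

y ≈ 442

Total weight = 6 + 8 + 7 + 6 + 9 = 36.
Σw·y = 6·502 + 8·96 + 7·750 + 6·524 + 9·414 = 15900, so ȳ = 15900/36 ≈ 441.67.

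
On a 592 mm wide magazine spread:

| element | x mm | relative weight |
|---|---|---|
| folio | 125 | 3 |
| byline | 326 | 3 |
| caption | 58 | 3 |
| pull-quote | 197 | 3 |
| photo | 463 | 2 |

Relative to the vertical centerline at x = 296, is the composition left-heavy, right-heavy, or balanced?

Weights sum to 3 + 3 + 3 + 3 + 2 = 14.
Σw·x = 3·125 + 3·326 + 3·58 + 3·197 + 2·463 = 3044, so x̄ = 3044/14 ≈ 217.43.
Since 217.4 is left of 296, the composition reads left-heavy.

left-heavy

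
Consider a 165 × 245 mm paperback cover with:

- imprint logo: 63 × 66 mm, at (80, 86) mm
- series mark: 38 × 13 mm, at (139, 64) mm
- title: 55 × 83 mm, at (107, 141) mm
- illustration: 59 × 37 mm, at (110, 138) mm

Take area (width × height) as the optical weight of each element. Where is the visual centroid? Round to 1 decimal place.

(99.1, 117.0)

Areas: imprint logo 63·66 = 4158, series mark 38·13 = 494, title 55·83 = 4565, illustration 59·37 = 2183. Total weight = 11400.
x: (4158·80 + 494·139 + 4565·107 + 2183·110) / 11400 = 1129891 / 11400 ≈ 99.11
y: (4158·86 + 494·64 + 4565·141 + 2183·138) / 11400 = 1334123 / 11400 ≈ 117.03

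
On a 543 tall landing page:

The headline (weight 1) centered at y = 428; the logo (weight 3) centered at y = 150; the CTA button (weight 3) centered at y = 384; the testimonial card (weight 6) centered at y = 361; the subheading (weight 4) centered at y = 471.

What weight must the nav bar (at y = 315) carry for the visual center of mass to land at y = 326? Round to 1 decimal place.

Known weights sum to 1 + 3 + 3 + 6 + 4 = 17; their moment is 1·428 + 3·150 + 3·384 + 6·361 + 4·471 = 6080.
For the centroid to hit 326: (6080 + w·315) / (17 + w) = 326.
So w = (326·17 − 6080)/(315 − 326) = -538/-11 ≈ 48.91.

w ≈ 48.9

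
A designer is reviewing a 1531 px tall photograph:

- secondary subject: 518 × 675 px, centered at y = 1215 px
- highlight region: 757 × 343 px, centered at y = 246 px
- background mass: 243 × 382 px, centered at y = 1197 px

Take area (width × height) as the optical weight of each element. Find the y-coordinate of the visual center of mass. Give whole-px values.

y ≈ 854

Areas → weights: secondary subject 518·675 = 349650, highlight region 757·343 = 259651, background mass 243·382 = 92826; Σw = 702127.
Σw·y = 349650·1215 + 259651·246 + 92826·1197 = 599811618, so ȳ = 599811618/702127 ≈ 854.28.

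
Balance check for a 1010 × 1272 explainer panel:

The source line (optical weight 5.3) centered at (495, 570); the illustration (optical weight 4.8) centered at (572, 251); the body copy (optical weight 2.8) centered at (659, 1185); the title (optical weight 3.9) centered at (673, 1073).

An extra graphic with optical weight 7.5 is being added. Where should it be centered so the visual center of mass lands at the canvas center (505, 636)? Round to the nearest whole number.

New total weight: (5.3 + 4.8 + 2.8 + 3.9) + 7.5 = 24.3.
Along x: (9839.0 + 7.5·x) / 24.3 = 505 (existing moment 5.3·495 + 4.8·572 + 2.8·659 + 3.9·673 = 9839.0) ⇒ x = (12271.5 − 9839.0) / 7.5 ≈ 324.33.
Along y: (11728.5 + 7.5·y) / 24.3 = 636 (existing moment 5.3·570 + 4.8·251 + 2.8·1185 + 3.9·1073 = 11728.5) ⇒ y = (15454.8 − 11728.5) / 7.5 ≈ 496.84.

(324, 497)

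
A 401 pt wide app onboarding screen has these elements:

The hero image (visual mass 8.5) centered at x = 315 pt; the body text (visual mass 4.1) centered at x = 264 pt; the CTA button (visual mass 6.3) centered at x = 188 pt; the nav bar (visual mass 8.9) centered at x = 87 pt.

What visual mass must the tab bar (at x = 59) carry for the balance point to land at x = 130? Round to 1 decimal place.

w ≈ 29.6

Existing Σw = 27.8 (8.5 + 4.1 + 6.3 + 8.9); existing moment 8.5·315 + 4.1·264 + 6.3·188 + 8.9·87 = 5718.6.
Balance at x = 130 requires (5718.6 + w·59) / (27.8 + w) = 130.
Solving: w = (130·27.8 − 5718.6) / (59 − 130) = -2104.6 / -71 ≈ 29.64.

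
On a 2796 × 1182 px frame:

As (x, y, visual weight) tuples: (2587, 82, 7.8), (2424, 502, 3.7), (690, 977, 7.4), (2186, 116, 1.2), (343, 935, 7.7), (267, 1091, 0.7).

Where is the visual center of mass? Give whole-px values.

(1393, 626)

Total weight = 7.8 + 3.7 + 7.4 + 1.2 + 7.7 + 0.7 = 28.5.
Σw·x = 7.8·2587 + 3.7·2424 + 7.4·690 + 1.2·2186 + 7.7·343 + 0.7·267 = 39704.6, so x̄ = 39704.6/28.5 ≈ 1393.14.
Σw·y = 7.8·82 + 3.7·502 + 7.4·977 + 1.2·116 + 7.7·935 + 0.7·1091 = 17829.2, so ȳ = 17829.2/28.5 ≈ 625.59.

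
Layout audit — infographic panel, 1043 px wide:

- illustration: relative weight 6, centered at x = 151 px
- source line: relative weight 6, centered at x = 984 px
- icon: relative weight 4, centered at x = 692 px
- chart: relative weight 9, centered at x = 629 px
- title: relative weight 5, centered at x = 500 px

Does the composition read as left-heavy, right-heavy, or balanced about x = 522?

Weights sum to 6 + 6 + 4 + 9 + 5 = 30.
x: (6·151 + 6·984 + 4·692 + 9·629 + 5·500) / 30 = 17739 / 30 ≈ 591.30
591.3 lies right of the midline 522, so the layout is right-heavy.

right-heavy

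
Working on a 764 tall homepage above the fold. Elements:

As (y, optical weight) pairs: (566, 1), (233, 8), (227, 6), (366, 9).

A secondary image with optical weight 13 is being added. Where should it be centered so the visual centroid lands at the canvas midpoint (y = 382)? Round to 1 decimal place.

With the secondary image, Σw becomes 1 + 8 + 6 + 9 + 13 = 37.
y: need Σw·y = 37·382 = 14134. Existing = 1·566 + 8·233 + 6·227 + 9·366 = 7086. Remainder 7048 / 13 ≈ 542.15.

y ≈ 542.2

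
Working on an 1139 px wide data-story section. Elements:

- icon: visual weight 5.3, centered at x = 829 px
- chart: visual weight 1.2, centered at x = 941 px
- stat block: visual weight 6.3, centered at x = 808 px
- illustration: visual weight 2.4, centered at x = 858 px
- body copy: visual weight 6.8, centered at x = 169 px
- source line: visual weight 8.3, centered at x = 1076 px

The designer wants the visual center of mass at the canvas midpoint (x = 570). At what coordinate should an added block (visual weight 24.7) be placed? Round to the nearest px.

x ≈ 348

After adding the added block, total weight = 5.3 + 1.2 + 6.3 + 2.4 + 6.8 + 8.3 + 24.7 = 55.0.
Along x: (22752.5 + 24.7·x) / 55.0 = 570 (existing moment 5.3·829 + 1.2·941 + 6.3·808 + 2.4·858 + 6.8·169 + 8.3·1076 = 22752.5) ⇒ x = (31350.0 − 22752.5) / 24.7 ≈ 348.08.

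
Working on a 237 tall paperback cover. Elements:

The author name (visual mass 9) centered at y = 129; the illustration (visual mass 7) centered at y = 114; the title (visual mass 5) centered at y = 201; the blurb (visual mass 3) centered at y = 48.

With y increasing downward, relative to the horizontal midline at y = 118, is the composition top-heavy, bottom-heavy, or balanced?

bottom-heavy

Total weight = 9 + 7 + 5 + 3 = 24.
y-moment: 9·129 + 7·114 + 5·201 + 3·48 = 3108; centroid 3108/24 ≈ 129.50.
Since 129.5 is below (larger y than) 118, the composition reads bottom-heavy.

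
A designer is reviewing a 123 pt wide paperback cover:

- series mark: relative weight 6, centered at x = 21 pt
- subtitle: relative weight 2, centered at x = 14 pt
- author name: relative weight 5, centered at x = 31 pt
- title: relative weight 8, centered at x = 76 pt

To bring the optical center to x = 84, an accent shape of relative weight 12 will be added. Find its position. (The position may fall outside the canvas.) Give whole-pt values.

With the accent shape, Σw becomes 6 + 2 + 5 + 8 + 12 = 33.
x: target moment 33×84 = 2772; current 6·21 + 2·14 + 5·31 + 8·76 = 917; the accent shape supplies 1855, so x = 1855/12 ≈ 154.58.

x ≈ 155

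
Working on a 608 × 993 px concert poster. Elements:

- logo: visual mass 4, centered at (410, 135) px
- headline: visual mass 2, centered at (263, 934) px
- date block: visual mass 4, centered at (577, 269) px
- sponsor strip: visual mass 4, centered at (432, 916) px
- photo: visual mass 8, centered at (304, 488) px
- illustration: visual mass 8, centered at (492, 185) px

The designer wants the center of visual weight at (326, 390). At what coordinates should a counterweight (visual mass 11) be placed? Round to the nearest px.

With the counterweight, Σw becomes 4 + 2 + 4 + 4 + 8 + 8 + 11 = 41.
Along x: (12570 + 11·x) / 41 = 326 (existing moment 4·410 + 2·263 + 4·577 + 4·432 + 8·304 + 8·492 = 12570) ⇒ x = (13366 − 12570) / 11 ≈ 72.36.
Along y: (12532 + 11·y) / 41 = 390 (existing moment 4·135 + 2·934 + 4·269 + 4·916 + 8·488 + 8·185 = 12532) ⇒ y = (15990 − 12532) / 11 ≈ 314.36.

(72, 314)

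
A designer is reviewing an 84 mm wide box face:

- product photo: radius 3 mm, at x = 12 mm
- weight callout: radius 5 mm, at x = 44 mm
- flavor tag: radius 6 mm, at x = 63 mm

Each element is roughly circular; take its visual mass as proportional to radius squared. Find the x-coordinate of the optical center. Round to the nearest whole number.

Weights ∝ r²: product photo 3² = 9, weight callout 5² = 25, flavor tag 6² = 36; Σw = 70.
x: (9·12 + 25·44 + 36·63) / 70 = 3476 / 70 ≈ 49.66

x ≈ 50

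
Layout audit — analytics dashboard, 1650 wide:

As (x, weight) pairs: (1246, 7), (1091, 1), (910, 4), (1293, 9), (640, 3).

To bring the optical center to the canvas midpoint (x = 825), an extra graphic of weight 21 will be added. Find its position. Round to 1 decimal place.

x ≈ 481.7

New total weight: (7 + 1 + 4 + 9 + 3) + 21 = 45.
x: need Σw·x = 45·825 = 37125. Existing = 7·1246 + 1·1091 + 4·910 + 9·1293 + 3·640 = 27010. Remainder 10115 / 21 ≈ 481.67.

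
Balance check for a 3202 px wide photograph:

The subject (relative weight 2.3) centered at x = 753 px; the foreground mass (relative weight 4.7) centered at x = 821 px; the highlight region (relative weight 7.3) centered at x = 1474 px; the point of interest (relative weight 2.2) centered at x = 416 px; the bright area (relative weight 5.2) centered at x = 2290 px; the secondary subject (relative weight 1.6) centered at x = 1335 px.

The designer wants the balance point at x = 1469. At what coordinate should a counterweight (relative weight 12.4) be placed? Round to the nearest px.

After adding the counterweight, total weight = 2.3 + 4.7 + 7.3 + 2.2 + 5.2 + 1.6 + 12.4 = 35.7.
x: target moment 35.7×1469 = 52443.3; current 2.3·753 + 4.7·821 + 7.3·1474 + 2.2·416 + 5.2·2290 + 1.6·1335 = 31310.0; the counterweight supplies 21133.3, so x = 21133.3/12.4 ≈ 1704.30.

x ≈ 1704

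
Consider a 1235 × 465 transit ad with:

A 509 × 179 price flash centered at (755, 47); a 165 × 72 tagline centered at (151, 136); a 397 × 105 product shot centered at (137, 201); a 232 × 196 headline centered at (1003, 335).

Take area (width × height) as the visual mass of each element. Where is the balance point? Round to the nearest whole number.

Areas: price flash 509·179 = 91111, tagline 165·72 = 11880, product shot 397·105 = 41685, headline 232·196 = 45472. Total weight = 190148.
Σw·x = 91111·755 + 11880·151 + 41685·137 + 45472·1003 = 121901946, so x̄ = 121901946/190148 ≈ 641.09.
Σw·y = 91111·47 + 11880·136 + 41685·201 + 45472·335 = 29509702, so ȳ = 29509702/190148 ≈ 155.19.

(641, 155)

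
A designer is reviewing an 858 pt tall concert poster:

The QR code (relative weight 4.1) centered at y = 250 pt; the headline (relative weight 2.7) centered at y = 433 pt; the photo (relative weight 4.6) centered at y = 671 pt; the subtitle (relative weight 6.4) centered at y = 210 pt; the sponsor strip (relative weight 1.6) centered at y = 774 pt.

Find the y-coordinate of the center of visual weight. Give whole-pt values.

y ≈ 405

Weights sum to 4.1 + 2.7 + 4.6 + 6.4 + 1.6 = 19.4.
Σw·y = 4.1·250 + 2.7·433 + 4.6·671 + 6.4·210 + 1.6·774 = 7863.1, so ȳ = 7863.1/19.4 ≈ 405.31.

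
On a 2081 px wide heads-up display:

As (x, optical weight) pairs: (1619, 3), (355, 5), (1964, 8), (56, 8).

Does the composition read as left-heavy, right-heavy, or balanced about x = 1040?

Total weight = 3 + 5 + 8 + 8 = 24.
x: (3·1619 + 5·355 + 8·1964 + 8·56) / 24 = 22792 / 24 ≈ 949.67
949.7 vs midline 1040 → left-heavy.

left-heavy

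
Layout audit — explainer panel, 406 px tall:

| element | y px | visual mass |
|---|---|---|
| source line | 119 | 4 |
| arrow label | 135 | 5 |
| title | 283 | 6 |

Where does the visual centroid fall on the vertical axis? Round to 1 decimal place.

y ≈ 189.9

Total weight = 4 + 5 + 6 = 15.
Σw·y = 4·119 + 5·135 + 6·283 = 2849, so ȳ = 2849/15 ≈ 189.93.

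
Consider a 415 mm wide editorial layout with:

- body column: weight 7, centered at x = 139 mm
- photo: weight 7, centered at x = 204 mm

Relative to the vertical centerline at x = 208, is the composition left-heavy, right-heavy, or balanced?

left-heavy

Σw = 7 + 7 = 14.
x-moment: 7·139 + 7·204 = 2401; centroid 2401/14 ≈ 171.50.
171.5 lies left of the midline 208, so the layout is left-heavy.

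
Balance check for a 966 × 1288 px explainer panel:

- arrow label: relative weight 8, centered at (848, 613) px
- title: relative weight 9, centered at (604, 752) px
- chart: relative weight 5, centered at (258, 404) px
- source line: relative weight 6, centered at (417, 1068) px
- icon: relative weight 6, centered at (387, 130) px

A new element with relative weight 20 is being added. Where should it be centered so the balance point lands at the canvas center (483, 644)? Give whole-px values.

(387, 695)

After adding the new element, total weight = 8 + 9 + 5 + 6 + 6 + 20 = 54.
x: need Σw·x = 54·483 = 26082. Existing = 8·848 + 9·604 + 5·258 + 6·417 + 6·387 = 18334. Remainder 7748 / 20 ≈ 387.40.
y: need Σw·y = 54·644 = 34776. Existing = 8·613 + 9·752 + 5·404 + 6·1068 + 6·130 = 20880. Remainder 13896 / 20 ≈ 694.80.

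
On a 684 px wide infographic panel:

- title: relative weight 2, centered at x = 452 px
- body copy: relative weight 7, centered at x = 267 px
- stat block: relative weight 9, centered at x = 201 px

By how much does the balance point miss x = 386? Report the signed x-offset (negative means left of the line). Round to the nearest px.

Σw = 2 + 7 + 9 = 18.
x-moment: 2·452 + 7·267 + 9·201 = 4582; centroid 4582/18 ≈ 254.56.
Difference: 254.56 − 386 ≈ -131.44.

≈ -131 px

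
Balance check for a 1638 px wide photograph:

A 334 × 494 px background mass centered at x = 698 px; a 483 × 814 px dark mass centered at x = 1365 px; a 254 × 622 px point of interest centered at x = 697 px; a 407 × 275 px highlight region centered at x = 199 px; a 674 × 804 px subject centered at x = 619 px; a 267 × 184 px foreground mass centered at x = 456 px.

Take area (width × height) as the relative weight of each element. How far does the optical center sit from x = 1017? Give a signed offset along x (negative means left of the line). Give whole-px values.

Areas → weights: background mass 334·494 = 164996, dark mass 483·814 = 393162, point of interest 254·622 = 157988, highlight region 407·275 = 111925, subject 674·804 = 541896, foreground mass 267·184 = 49128; Σw = 1419095.
x: (164996·698 + 393162·1365 + 157988·697 + 111925·199 + 541896·619 + 49128·456) / 1419095 = 1142060041 / 1419095 ≈ 804.78
Difference: 804.78 − 1017 ≈ -212.22.

≈ -212 px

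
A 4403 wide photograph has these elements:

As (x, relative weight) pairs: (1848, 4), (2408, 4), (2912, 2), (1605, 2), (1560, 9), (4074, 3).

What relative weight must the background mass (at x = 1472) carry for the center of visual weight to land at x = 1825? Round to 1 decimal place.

w ≈ 24.1

Existing Σw = 24 (4 + 4 + 2 + 2 + 9 + 3); existing moment 4·1848 + 4·2408 + 2·2912 + 2·1605 + 9·1560 + 3·4074 = 52320.
For the centroid to hit 1825: (52320 + w·1472) / (24 + w) = 1825.
Rearranging, w·(1472 − 1825) = 1825·24 − 52320 = -8520, so w ≈ -8520/-353 = 24.14.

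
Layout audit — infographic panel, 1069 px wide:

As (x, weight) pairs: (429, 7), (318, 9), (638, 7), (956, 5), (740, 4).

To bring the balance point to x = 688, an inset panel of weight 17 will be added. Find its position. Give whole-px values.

New total weight: (7 + 9 + 7 + 5 + 4) + 17 = 49.
Along x: (18071 + 17·x) / 49 = 688 (existing moment 7·429 + 9·318 + 7·638 + 5·956 + 4·740 = 18071) ⇒ x = (33712 − 18071) / 17 ≈ 920.06.

x ≈ 920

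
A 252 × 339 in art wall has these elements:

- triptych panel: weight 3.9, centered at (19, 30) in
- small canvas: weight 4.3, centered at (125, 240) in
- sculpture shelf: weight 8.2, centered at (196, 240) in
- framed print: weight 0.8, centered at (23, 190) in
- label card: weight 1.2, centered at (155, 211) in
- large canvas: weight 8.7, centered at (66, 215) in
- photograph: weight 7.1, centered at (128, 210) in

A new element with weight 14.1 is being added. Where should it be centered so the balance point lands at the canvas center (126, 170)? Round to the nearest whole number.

(155, 94)

New total weight: (3.9 + 4.3 + 8.2 + 0.8 + 1.2 + 8.7 + 7.1) + 14.1 = 48.3.
x: need Σw·x = 48.3·126 = 6085.8. Existing = 3.9·19 + 4.3·125 + 8.2·196 + 0.8·23 + 1.2·155 + 8.7·66 + 7.1·128 = 3906.2. Remainder 2179.6 / 14.1 ≈ 154.58.
y: need Σw·y = 48.3·170 = 8211.0. Existing = 3.9·30 + 4.3·240 + 8.2·240 + 0.8·190 + 1.2·211 + 8.7·215 + 7.1·210 = 6883.7. Remainder 1327.3 / 14.1 ≈ 94.13.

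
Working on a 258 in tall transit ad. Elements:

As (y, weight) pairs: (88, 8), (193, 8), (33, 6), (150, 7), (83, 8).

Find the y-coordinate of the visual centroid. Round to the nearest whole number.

Weights sum to 8 + 8 + 6 + 7 + 8 = 37.
y-moment: 8·88 + 8·193 + 6·33 + 7·150 + 8·83 = 4160; centroid 4160/37 ≈ 112.43.

y ≈ 112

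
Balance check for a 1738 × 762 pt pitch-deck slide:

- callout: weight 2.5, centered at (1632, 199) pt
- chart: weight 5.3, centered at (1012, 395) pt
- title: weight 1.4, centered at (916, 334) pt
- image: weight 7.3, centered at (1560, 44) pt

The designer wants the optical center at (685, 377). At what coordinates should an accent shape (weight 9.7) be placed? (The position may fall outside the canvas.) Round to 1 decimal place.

New total weight: (2.5 + 5.3 + 1.4 + 7.3) + 9.7 = 26.2.
x: target moment 26.2×685 = 17947.0; current 2.5·1632 + 5.3·1012 + 1.4·916 + 7.3·1560 = 22114.0; the accent shape supplies -4167.0, so x = -4167.0/9.7 ≈ -429.59.
y: target moment 26.2×377 = 9877.4; current 2.5·199 + 5.3·395 + 1.4·334 + 7.3·44 = 3379.8; the accent shape supplies 6497.6, so y = 6497.6/9.7 ≈ 669.86.

(-429.6, 669.9)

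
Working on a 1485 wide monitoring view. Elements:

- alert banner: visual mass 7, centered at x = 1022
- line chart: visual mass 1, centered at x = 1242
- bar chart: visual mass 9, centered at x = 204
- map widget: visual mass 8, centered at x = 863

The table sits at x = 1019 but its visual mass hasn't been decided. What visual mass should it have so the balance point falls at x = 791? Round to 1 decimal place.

Known weights sum to 7 + 1 + 9 + 8 = 25; their moment is 7·1022 + 1·1242 + 9·204 + 8·863 = 17136.
Set Σw·x/Σw = 791: (17136 + 1019w) = 791·(25 + w).
So w = (791·25 − 17136)/(1019 − 791) = 2639/228 ≈ 11.57.

w ≈ 11.6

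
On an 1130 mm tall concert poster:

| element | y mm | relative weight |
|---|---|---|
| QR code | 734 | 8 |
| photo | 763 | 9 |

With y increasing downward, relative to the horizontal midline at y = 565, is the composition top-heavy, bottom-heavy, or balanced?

bottom-heavy

Weights sum to 8 + 9 = 17.
Σw·y = 8·734 + 9·763 = 12739, so ȳ = 12739/17 ≈ 749.35.
Since 749.4 is below (larger y than) 565, the composition reads bottom-heavy.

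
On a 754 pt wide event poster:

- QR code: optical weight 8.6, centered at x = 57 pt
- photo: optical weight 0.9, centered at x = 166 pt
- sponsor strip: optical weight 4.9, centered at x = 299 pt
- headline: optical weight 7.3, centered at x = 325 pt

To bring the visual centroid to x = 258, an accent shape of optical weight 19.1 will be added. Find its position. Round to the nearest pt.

After adding the accent shape, total weight = 8.6 + 0.9 + 4.9 + 7.3 + 19.1 = 40.8.
x: need Σw·x = 40.8·258 = 10526.4. Existing = 8.6·57 + 0.9·166 + 4.9·299 + 7.3·325 = 4477.2. Remainder 6049.2 / 19.1 ≈ 316.71.

x ≈ 317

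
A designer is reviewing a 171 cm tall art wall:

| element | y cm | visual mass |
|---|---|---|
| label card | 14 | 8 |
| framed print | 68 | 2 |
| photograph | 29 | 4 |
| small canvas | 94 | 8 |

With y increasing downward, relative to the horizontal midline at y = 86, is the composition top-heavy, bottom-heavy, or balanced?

Total weight = 8 + 2 + 4 + 8 = 22.
y-moment: 8·14 + 2·68 + 4·29 + 8·94 = 1116; centroid 1116/22 ≈ 50.73.
50.7 lies above (smaller y than) the midline 86, so the layout is top-heavy.

top-heavy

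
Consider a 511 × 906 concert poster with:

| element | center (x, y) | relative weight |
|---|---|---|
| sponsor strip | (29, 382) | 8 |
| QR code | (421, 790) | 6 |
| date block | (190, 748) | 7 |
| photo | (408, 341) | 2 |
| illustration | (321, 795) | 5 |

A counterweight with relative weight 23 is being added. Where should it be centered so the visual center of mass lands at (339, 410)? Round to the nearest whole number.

After adding the counterweight, total weight = 8 + 6 + 7 + 2 + 5 + 23 = 51.
Along x: (6509 + 23·x) / 51 = 339 (existing moment 8·29 + 6·421 + 7·190 + 2·408 + 5·321 = 6509) ⇒ x = (17289 − 6509) / 23 ≈ 468.70.
Along y: (17689 + 23·y) / 51 = 410 (existing moment 8·382 + 6·790 + 7·748 + 2·341 + 5·795 = 17689) ⇒ y = (20910 − 17689) / 23 ≈ 140.04.

(469, 140)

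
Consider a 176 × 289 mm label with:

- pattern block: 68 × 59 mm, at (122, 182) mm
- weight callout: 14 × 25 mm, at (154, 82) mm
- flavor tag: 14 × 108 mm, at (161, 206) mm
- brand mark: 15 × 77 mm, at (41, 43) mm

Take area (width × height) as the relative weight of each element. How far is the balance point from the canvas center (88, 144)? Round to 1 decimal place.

Areas → weights: pattern block 68·59 = 4012, weight callout 14·25 = 350, flavor tag 14·108 = 1512, brand mark 15·77 = 1155; Σw = 7029.
x: (4012·122 + 350·154 + 1512·161 + 1155·41) / 7029 = 834151 / 7029 ≈ 118.67
y: (4012·182 + 350·82 + 1512·206 + 1155·43) / 7029 = 1120021 / 7029 ≈ 159.34
Relative to (88, 144): Δ = (30.67, 15.34); |Δ| = √(30.67² + 15.34²) ≈ 34.30.

≈ 34.3 mm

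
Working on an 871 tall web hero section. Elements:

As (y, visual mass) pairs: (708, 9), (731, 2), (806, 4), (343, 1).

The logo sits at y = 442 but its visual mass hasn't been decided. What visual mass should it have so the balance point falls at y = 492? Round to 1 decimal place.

Existing Σw = 16 (9 + 2 + 4 + 1); existing moment 9·708 + 2·731 + 4·806 + 1·343 = 11401.
Balance at y = 492 requires (11401 + w·442) / (16 + w) = 492.
So w = (492·16 − 11401)/(442 − 492) = -3529/-50 ≈ 70.58.

w ≈ 70.6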